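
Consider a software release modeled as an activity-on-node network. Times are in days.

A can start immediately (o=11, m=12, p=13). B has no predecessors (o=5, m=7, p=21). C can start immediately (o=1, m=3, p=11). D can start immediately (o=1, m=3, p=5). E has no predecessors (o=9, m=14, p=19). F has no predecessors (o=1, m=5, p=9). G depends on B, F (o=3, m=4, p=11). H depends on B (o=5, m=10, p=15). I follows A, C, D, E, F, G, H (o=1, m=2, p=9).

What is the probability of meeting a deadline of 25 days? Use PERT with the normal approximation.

0.810

te_A = (11 + 4·12 + 13)/6 = 72/6 = 12; σ²_A = ((13−11)/6)² = 0.111
te_B = (5 + 4·7 + 21)/6 = 54/6 = 9; σ²_B = ((21−5)/6)² = 7.111
te_C = (1 + 4·3 + 11)/6 = 24/6 = 4; σ²_C = ((11−1)/6)² = 2.778
te_D = (1 + 4·3 + 5)/6 = 18/6 = 3; σ²_D = ((5−1)/6)² = 0.444
te_E = (9 + 4·14 + 19)/6 = 84/6 = 14; σ²_E = ((19−9)/6)² = 2.778
te_F = (1 + 4·5 + 9)/6 = 30/6 = 5; σ²_F = ((9−1)/6)² = 1.778
te_G = (3 + 4·4 + 11)/6 = 30/6 = 5; σ²_G = ((11−3)/6)² = 1.778
te_H = (5 + 4·10 + 15)/6 = 60/6 = 10; σ²_H = ((15−5)/6)² = 2.778
te_I = (1 + 4·2 + 9)/6 = 18/6 = 3; σ²_I = ((9−1)/6)² = 1.778

Forward pass:
ES_A = 0; EF_A = 12
ES_B = 0; EF_B = 9
ES_C = 0; EF_C = 4
ES_D = 0; EF_D = 3
ES_E = 0; EF_E = 14
ES_F = 0; EF_F = 5
ES_G = max(EF_B=9, EF_F=5) = 9; EF_G = 9+5 = 14
ES_H = 9; EF_H = 9+10 = 19
ES_I = max(EF_A=12, EF_C=4, EF_D=3, EF_E=14, EF_F=5, EF_G=14, EF_H=19) = 19; EF_I = 19+3 = 22
Expected project duration μ = 22 days. Critical path: B → H → I.

Variance along critical path = 7.111 + 2.778 + 1.778 = 11.667; σ = √11.667 = 3.416 days.
Z = (25 − 22) / 3.416 = 0.878
P(T ≤ 25) = Φ(0.878) ≈ 0.810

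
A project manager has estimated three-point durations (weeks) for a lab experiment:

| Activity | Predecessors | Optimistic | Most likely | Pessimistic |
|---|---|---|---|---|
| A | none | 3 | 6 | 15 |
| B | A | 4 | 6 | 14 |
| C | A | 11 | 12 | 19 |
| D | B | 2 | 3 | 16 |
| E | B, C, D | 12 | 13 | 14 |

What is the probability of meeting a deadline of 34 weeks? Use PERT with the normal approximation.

0.660

te_A = (3 + 4·6 + 15)/6 = 42/6 = 7; σ²_A = ((15−3)/6)² = 4.000
te_B = (4 + 4·6 + 14)/6 = 42/6 = 7; σ²_B = ((14−4)/6)² = 2.778
te_C = (11 + 4·12 + 19)/6 = 78/6 = 13; σ²_C = ((19−11)/6)² = 1.778
te_D = (2 + 4·3 + 16)/6 = 30/6 = 5; σ²_D = ((16−2)/6)² = 5.444
te_E = (12 + 4·13 + 14)/6 = 78/6 = 13; σ²_E = ((14−12)/6)² = 0.111

Forward pass:
ES_A = 0; EF_A = 7
ES_B = 7; EF_B = 7+7 = 14
ES_C = 7; EF_C = 7+13 = 20
ES_D = 14; EF_D = 14+5 = 19
ES_E = max(EF_B=14, EF_C=20, EF_D=19) = 20; EF_E = 20+13 = 33
Expected project duration μ = 33 weeks. Critical path: A → C → E.

Variance along critical path = 4.000 + 1.778 + 0.111 = 5.889; σ = √5.889 = 2.427 weeks.
Z = (34 − 33) / 2.427 = 0.412
P(T ≤ 34) = Φ(0.412) ≈ 0.660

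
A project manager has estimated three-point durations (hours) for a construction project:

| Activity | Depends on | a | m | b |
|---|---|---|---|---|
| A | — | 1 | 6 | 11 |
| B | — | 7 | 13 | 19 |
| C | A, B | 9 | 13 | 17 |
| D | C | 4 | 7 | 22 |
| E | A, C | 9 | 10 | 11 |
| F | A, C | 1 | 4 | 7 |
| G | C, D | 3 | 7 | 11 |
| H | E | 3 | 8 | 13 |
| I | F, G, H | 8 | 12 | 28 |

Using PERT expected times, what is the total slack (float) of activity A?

te_A = (1 + 4·6 + 11)/6 = 36/6 = 6
te_B = (7 + 4·13 + 19)/6 = 78/6 = 13
te_C = (9 + 4·13 + 17)/6 = 78/6 = 13
te_D = (4 + 4·7 + 22)/6 = 54/6 = 9
te_E = (9 + 4·10 + 11)/6 = 60/6 = 10
te_F = (1 + 4·4 + 7)/6 = 24/6 = 4
te_G = (3 + 4·7 + 11)/6 = 42/6 = 7
te_H = (3 + 4·8 + 13)/6 = 48/6 = 8
te_I = (8 + 4·12 + 28)/6 = 84/6 = 14

Forward pass:
ES_A = 0; EF_A = 6
ES_B = 0; EF_B = 13
ES_C = max(EF_A=6, EF_B=13) = 13; EF_C = 13+13 = 26
ES_D = 26; EF_D = 26+9 = 35
ES_E = max(EF_A=6, EF_C=26) = 26; EF_E = 26+10 = 36
ES_F = max(EF_A=6, EF_C=26) = 26; EF_F = 26+4 = 30
ES_G = max(EF_C=26, EF_D=35) = 35; EF_G = 35+7 = 42
ES_H = 36; EF_H = 36+8 = 44
ES_I = max(EF_F=30, EF_G=42, EF_H=44) = 44; EF_I = 44+14 = 58
Expected project duration μ = 58 hours. Critical path: B → C → E → H → I.

Backward pass:
LF_I = 58; LS_I = 58−14 = 44
LF_H = LS_I = 44; LS_H = 44−8 = 36
LF_G = LS_I = 44; LS_G = 44−7 = 37
LF_F = LS_I = 44; LS_F = 44−4 = 40
LF_E = LS_H = 36; LS_E = 36−10 = 26
LF_D = LS_G = 37; LS_D = 37−9 = 28
LF_C = min(LS_D=28, LS_E=26, LS_F=40, LS_G=37) = 26; LS_C = 26−13 = 13
LF_B = LS_C = 13; LS_B = 13−13 = 0
LF_A = min(LS_C=13, LS_E=26, LS_F=40) = 13; LS_A = 13−6 = 7
Slack_A = LS_A − ES_A = 7 − 0 = 7

7 hours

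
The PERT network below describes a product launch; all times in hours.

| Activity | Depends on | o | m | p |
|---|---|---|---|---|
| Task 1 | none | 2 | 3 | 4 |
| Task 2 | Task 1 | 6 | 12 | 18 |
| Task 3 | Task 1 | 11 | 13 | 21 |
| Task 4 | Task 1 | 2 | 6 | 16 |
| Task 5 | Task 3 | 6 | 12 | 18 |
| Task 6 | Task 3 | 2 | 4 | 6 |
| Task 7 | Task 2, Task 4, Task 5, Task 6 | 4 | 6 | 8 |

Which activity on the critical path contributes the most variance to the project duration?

te_Task 1 = (2 + 4·3 + 4)/6 = 18/6 = 3; σ²_Task 1 = ((4−2)/6)² = 0.111
te_Task 2 = (6 + 4·12 + 18)/6 = 72/6 = 12; σ²_Task 2 = ((18−6)/6)² = 4.000
te_Task 3 = (11 + 4·13 + 21)/6 = 84/6 = 14; σ²_Task 3 = ((21−11)/6)² = 2.778
te_Task 4 = (2 + 4·6 + 16)/6 = 42/6 = 7; σ²_Task 4 = ((16−2)/6)² = 5.444
te_Task 5 = (6 + 4·12 + 18)/6 = 72/6 = 12; σ²_Task 5 = ((18−6)/6)² = 4.000
te_Task 6 = (2 + 4·4 + 6)/6 = 24/6 = 4; σ²_Task 6 = ((6−2)/6)² = 0.444
te_Task 7 = (4 + 4·6 + 8)/6 = 36/6 = 6; σ²_Task 7 = ((8−4)/6)² = 0.444

Forward pass:
ES_Task 1 = 0; EF_Task 1 = 3
ES_Task 2 = 3; EF_Task 2 = 3+12 = 15
ES_Task 3 = 3; EF_Task 3 = 3+14 = 17
ES_Task 4 = 3; EF_Task 4 = 3+7 = 10
ES_Task 5 = 17; EF_Task 5 = 17+12 = 29
ES_Task 6 = 17; EF_Task 6 = 17+4 = 21
ES_Task 7 = max(EF_Task 2=15, EF_Task 4=10, EF_Task 5=29, EF_Task 6=21) = 29; EF_Task 7 = 29+6 = 35
Expected project duration μ = 35 hours. Critical path: Task 1 → Task 3 → Task 5 → Task 7.

Variances on critical path: σ²_Task 1=0.111, σ²_Task 3=2.778, σ²_Task 5=4.000, σ²_Task 7=0.444.
Largest is σ²_Task 5 = 4.000.

Task 5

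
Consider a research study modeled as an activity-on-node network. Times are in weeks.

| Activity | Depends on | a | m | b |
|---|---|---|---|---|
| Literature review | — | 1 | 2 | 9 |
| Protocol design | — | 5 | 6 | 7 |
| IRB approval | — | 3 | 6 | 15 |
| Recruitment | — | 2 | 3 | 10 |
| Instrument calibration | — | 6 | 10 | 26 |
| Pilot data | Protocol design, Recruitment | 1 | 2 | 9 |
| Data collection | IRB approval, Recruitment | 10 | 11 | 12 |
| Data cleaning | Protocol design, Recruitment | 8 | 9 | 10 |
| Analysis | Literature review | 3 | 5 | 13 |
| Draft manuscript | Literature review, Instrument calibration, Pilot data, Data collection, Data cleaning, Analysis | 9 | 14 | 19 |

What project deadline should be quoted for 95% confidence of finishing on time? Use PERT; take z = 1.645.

te_Literature review = (1 + 4·2 + 9)/6 = 18/6 = 3; σ²_Literature review = ((9−1)/6)² = 1.778
te_Protocol design = (5 + 4·6 + 7)/6 = 36/6 = 6; σ²_Protocol design = ((7−5)/6)² = 0.111
te_IRB approval = (3 + 4·6 + 15)/6 = 42/6 = 7; σ²_IRB approval = ((15−3)/6)² = 4.000
te_Recruitment = (2 + 4·3 + 10)/6 = 24/6 = 4; σ²_Recruitment = ((10−2)/6)² = 1.778
te_Instrument calibration = (6 + 4·10 + 26)/6 = 72/6 = 12; σ²_Instrument calibration = ((26−6)/6)² = 11.111
te_Pilot data = (1 + 4·2 + 9)/6 = 18/6 = 3; σ²_Pilot data = ((9−1)/6)² = 1.778
te_Data collection = (10 + 4·11 + 12)/6 = 66/6 = 11; σ²_Data collection = ((12−10)/6)² = 0.111
te_Data cleaning = (8 + 4·9 + 10)/6 = 54/6 = 9; σ²_Data cleaning = ((10−8)/6)² = 0.111
te_Analysis = (3 + 4·5 + 13)/6 = 36/6 = 6; σ²_Analysis = ((13−3)/6)² = 2.778
te_Draft manuscript = (9 + 4·14 + 19)/6 = 84/6 = 14; σ²_Draft manuscript = ((19−9)/6)² = 2.778

Forward pass:
ES_Literature review = 0; EF_Literature review = 3
ES_Protocol design = 0; EF_Protocol design = 6
ES_IRB approval = 0; EF_IRB approval = 7
ES_Recruitment = 0; EF_Recruitment = 4
ES_Instrument calibration = 0; EF_Instrument calibration = 12
ES_Pilot data = max(EF_Protocol design=6, EF_Recruitment=4) = 6; EF_Pilot data = 6+3 = 9
ES_Data collection = max(EF_IRB approval=7, EF_Recruitment=4) = 7; EF_Data collection = 7+11 = 18
ES_Data cleaning = max(EF_Protocol design=6, EF_Recruitment=4) = 6; EF_Data cleaning = 6+9 = 15
ES_Analysis = 3; EF_Analysis = 3+6 = 9
ES_Draft manuscript = max(EF_Literature review=3, EF_Instrument calibration=12, EF_Pilot data=9, EF_Data collection=18, EF_Data cleaning=15, EF_Analysis=9) = 18; EF_Draft manuscript = 18+14 = 32
Expected project duration μ = 32 weeks. Critical path: IRB approval → Data collection → Draft manuscript.

Variance along critical path = 4.000 + 0.111 + 2.778 = 6.889; σ = 2.625 weeks.
D = μ + z·σ = 32 + 1.645·2.625 = 36.3 weeks

36.3 weeks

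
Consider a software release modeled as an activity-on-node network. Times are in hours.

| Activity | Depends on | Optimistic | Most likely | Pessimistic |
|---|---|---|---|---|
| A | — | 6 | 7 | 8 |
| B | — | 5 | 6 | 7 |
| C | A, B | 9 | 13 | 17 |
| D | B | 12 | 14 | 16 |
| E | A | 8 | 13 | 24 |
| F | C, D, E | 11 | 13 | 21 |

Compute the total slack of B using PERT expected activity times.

te_A = (6 + 4·7 + 8)/6 = 42/6 = 7
te_B = (5 + 4·6 + 7)/6 = 36/6 = 6
te_C = (9 + 4·13 + 17)/6 = 78/6 = 13
te_D = (12 + 4·14 + 16)/6 = 84/6 = 14
te_E = (8 + 4·13 + 24)/6 = 84/6 = 14
te_F = (11 + 4·13 + 21)/6 = 84/6 = 14

Forward pass:
ES_A = 0; EF_A = 7
ES_B = 0; EF_B = 6
ES_C = max(EF_A=7, EF_B=6) = 7; EF_C = 7+13 = 20
ES_D = 6; EF_D = 6+14 = 20
ES_E = 7; EF_E = 7+14 = 21
ES_F = max(EF_C=20, EF_D=20, EF_E=21) = 21; EF_F = 21+14 = 35
Expected project duration μ = 35 hours. Critical path: A → E → F.

Backward pass:
LF_F = 35; LS_F = 35−14 = 21
LF_E = LS_F = 21; LS_E = 21−14 = 7
LF_D = LS_F = 21; LS_D = 21−14 = 7
LF_C = LS_F = 21; LS_C = 21−13 = 8
LF_B = min(LS_C=8, LS_D=7) = 7; LS_B = 7−6 = 1
LF_A = min(LS_C=8, LS_E=7) = 7; LS_A = 7−7 = 0
Slack_B = LS_B − ES_B = 1 − 0 = 1

1 hours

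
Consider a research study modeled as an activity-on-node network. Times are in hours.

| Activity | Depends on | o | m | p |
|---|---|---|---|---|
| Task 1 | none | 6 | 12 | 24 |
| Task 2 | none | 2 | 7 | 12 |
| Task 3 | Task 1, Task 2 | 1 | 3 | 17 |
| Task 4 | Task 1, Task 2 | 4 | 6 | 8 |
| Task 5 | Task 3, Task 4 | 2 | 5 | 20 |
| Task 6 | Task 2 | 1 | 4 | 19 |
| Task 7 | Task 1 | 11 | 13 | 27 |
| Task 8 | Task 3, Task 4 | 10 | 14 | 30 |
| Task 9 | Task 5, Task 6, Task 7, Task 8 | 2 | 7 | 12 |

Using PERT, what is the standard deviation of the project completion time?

te_Task 1 = (6 + 4·12 + 24)/6 = 78/6 = 13; σ²_Task 1 = ((24−6)/6)² = 9.000
te_Task 2 = (2 + 4·7 + 12)/6 = 42/6 = 7; σ²_Task 2 = ((12−2)/6)² = 2.778
te_Task 3 = (1 + 4·3 + 17)/6 = 30/6 = 5; σ²_Task 3 = ((17−1)/6)² = 7.111
te_Task 4 = (4 + 4·6 + 8)/6 = 36/6 = 6; σ²_Task 4 = ((8−4)/6)² = 0.444
te_Task 5 = (2 + 4·5 + 20)/6 = 42/6 = 7; σ²_Task 5 = ((20−2)/6)² = 9.000
te_Task 6 = (1 + 4·4 + 19)/6 = 36/6 = 6; σ²_Task 6 = ((19−1)/6)² = 9.000
te_Task 7 = (11 + 4·13 + 27)/6 = 90/6 = 15; σ²_Task 7 = ((27−11)/6)² = 7.111
te_Task 8 = (10 + 4·14 + 30)/6 = 96/6 = 16; σ²_Task 8 = ((30−10)/6)² = 11.111
te_Task 9 = (2 + 4·7 + 12)/6 = 42/6 = 7; σ²_Task 9 = ((12−2)/6)² = 2.778

Forward pass:
ES_Task 1 = 0; EF_Task 1 = 13
ES_Task 2 = 0; EF_Task 2 = 7
ES_Task 3 = max(EF_Task 1=13, EF_Task 2=7) = 13; EF_Task 3 = 13+5 = 18
ES_Task 4 = max(EF_Task 1=13, EF_Task 2=7) = 13; EF_Task 4 = 13+6 = 19
ES_Task 5 = max(EF_Task 3=18, EF_Task 4=19) = 19; EF_Task 5 = 19+7 = 26
ES_Task 6 = 7; EF_Task 6 = 7+6 = 13
ES_Task 7 = 13; EF_Task 7 = 13+15 = 28
ES_Task 8 = max(EF_Task 3=18, EF_Task 4=19) = 19; EF_Task 8 = 19+16 = 35
ES_Task 9 = max(EF_Task 5=26, EF_Task 6=13, EF_Task 7=28, EF_Task 8=35) = 35; EF_Task 9 = 35+7 = 42
Expected project duration μ = 42 hours. Critical path: Task 1 → Task 4 → Task 8 → Task 9.

Variance along critical path = 9.000 + 0.444 + 11.111 + 2.778 = 23.333
σ = √23.333 = 4.830 hours

4.83 hours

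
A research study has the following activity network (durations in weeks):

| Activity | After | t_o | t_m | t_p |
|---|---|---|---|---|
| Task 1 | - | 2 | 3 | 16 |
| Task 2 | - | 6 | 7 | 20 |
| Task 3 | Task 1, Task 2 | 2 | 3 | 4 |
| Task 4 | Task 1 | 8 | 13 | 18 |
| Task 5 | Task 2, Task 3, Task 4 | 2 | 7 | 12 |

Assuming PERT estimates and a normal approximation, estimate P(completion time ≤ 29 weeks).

0.886

te_Task 1 = (2 + 4·3 + 16)/6 = 30/6 = 5; σ²_Task 1 = ((16−2)/6)² = 5.444
te_Task 2 = (6 + 4·7 + 20)/6 = 54/6 = 9; σ²_Task 2 = ((20−6)/6)² = 5.444
te_Task 3 = (2 + 4·3 + 4)/6 = 18/6 = 3; σ²_Task 3 = ((4−2)/6)² = 0.111
te_Task 4 = (8 + 4·13 + 18)/6 = 78/6 = 13; σ²_Task 4 = ((18−8)/6)² = 2.778
te_Task 5 = (2 + 4·7 + 12)/6 = 42/6 = 7; σ²_Task 5 = ((12−2)/6)² = 2.778

Forward pass:
ES_Task 1 = 0; EF_Task 1 = 5
ES_Task 2 = 0; EF_Task 2 = 9
ES_Task 3 = max(EF_Task 1=5, EF_Task 2=9) = 9; EF_Task 3 = 9+3 = 12
ES_Task 4 = 5; EF_Task 4 = 5+13 = 18
ES_Task 5 = max(EF_Task 2=9, EF_Task 3=12, EF_Task 4=18) = 18; EF_Task 5 = 18+7 = 25
Expected project duration μ = 25 weeks. Critical path: Task 1 → Task 4 → Task 5.

Variance along critical path = 5.444 + 2.778 + 2.778 = 11.000; σ = √11.000 = 3.317 weeks.
Z = (29 − 25) / 3.317 = 1.206
P(T ≤ 29) = Φ(1.206) ≈ 0.886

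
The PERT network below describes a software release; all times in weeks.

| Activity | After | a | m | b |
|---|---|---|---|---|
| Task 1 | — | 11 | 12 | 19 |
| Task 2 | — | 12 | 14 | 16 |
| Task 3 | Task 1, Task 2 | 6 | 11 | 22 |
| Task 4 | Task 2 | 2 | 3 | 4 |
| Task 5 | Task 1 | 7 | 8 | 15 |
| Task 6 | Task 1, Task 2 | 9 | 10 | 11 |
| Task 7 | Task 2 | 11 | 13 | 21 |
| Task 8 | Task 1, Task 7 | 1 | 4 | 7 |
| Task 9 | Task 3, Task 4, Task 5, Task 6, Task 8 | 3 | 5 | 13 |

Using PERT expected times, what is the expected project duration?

te_Task 1 = (11 + 4·12 + 19)/6 = 78/6 = 13
te_Task 2 = (12 + 4·14 + 16)/6 = 84/6 = 14
te_Task 3 = (6 + 4·11 + 22)/6 = 72/6 = 12
te_Task 4 = (2 + 4·3 + 4)/6 = 18/6 = 3
te_Task 5 = (7 + 4·8 + 15)/6 = 54/6 = 9
te_Task 6 = (9 + 4·10 + 11)/6 = 60/6 = 10
te_Task 7 = (11 + 4·13 + 21)/6 = 84/6 = 14
te_Task 8 = (1 + 4·4 + 7)/6 = 24/6 = 4
te_Task 9 = (3 + 4·5 + 13)/6 = 36/6 = 6

Forward pass:
ES_Task 1 = 0; EF_Task 1 = 13
ES_Task 2 = 0; EF_Task 2 = 14
ES_Task 3 = max(EF_Task 1=13, EF_Task 2=14) = 14; EF_Task 3 = 14+12 = 26
ES_Task 4 = 14; EF_Task 4 = 14+3 = 17
ES_Task 5 = 13; EF_Task 5 = 13+9 = 22
ES_Task 6 = max(EF_Task 1=13, EF_Task 2=14) = 14; EF_Task 6 = 14+10 = 24
ES_Task 7 = 14; EF_Task 7 = 14+14 = 28
ES_Task 8 = max(EF_Task 1=13, EF_Task 7=28) = 28; EF_Task 8 = 28+4 = 32
ES_Task 9 = max(EF_Task 3=26, EF_Task 4=17, EF_Task 5=22, EF_Task 6=24, EF_Task 8=32) = 32; EF_Task 9 = 32+6 = 38
Expected project duration μ = 38 weeks. Critical path: Task 2 → Task 7 → Task 8 → Task 9.

38 weeks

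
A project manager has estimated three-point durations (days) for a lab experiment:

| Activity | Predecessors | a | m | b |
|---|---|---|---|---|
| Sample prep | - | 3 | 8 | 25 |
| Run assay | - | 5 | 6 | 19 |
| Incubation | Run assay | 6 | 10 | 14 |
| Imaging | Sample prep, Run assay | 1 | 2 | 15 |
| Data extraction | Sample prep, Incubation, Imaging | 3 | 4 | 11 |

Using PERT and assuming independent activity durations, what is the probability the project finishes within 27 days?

0.909

te_Sample prep = (3 + 4·8 + 25)/6 = 60/6 = 10; σ²_Sample prep = ((25−3)/6)² = 13.444
te_Run assay = (5 + 4·6 + 19)/6 = 48/6 = 8; σ²_Run assay = ((19−5)/6)² = 5.444
te_Incubation = (6 + 4·10 + 14)/6 = 60/6 = 10; σ²_Incubation = ((14−6)/6)² = 1.778
te_Imaging = (1 + 4·2 + 15)/6 = 24/6 = 4; σ²_Imaging = ((15−1)/6)² = 5.444
te_Data extraction = (3 + 4·4 + 11)/6 = 30/6 = 5; σ²_Data extraction = ((11−3)/6)² = 1.778

Forward pass:
ES_Sample prep = 0; EF_Sample prep = 10
ES_Run assay = 0; EF_Run assay = 8
ES_Incubation = 8; EF_Incubation = 8+10 = 18
ES_Imaging = max(EF_Sample prep=10, EF_Run assay=8) = 10; EF_Imaging = 10+4 = 14
ES_Data extraction = max(EF_Sample prep=10, EF_Incubation=18, EF_Imaging=14) = 18; EF_Data extraction = 18+5 = 23
Expected project duration μ = 23 days. Critical path: Run assay → Incubation → Data extraction.

Variance along critical path = 5.444 + 1.778 + 1.778 = 9.000; σ = √9.000 = 3.000 days.
Z = (27 − 23) / 3.000 = 1.333
P(T ≤ 27) = Φ(1.333) ≈ 0.909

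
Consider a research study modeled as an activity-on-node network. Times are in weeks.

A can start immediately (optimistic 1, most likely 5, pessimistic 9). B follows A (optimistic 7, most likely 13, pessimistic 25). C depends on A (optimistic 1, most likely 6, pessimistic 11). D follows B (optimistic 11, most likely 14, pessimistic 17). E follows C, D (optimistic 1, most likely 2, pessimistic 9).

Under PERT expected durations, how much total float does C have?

te_A = (1 + 4·5 + 9)/6 = 30/6 = 5
te_B = (7 + 4·13 + 25)/6 = 84/6 = 14
te_C = (1 + 4·6 + 11)/6 = 36/6 = 6
te_D = (11 + 4·14 + 17)/6 = 84/6 = 14
te_E = (1 + 4·2 + 9)/6 = 18/6 = 3

Forward pass:
ES_A = 0; EF_A = 5
ES_B = 5; EF_B = 5+14 = 19
ES_C = 5; EF_C = 5+6 = 11
ES_D = 19; EF_D = 19+14 = 33
ES_E = max(EF_C=11, EF_D=33) = 33; EF_E = 33+3 = 36
Expected project duration μ = 36 weeks. Critical path: A → B → D → E.

Backward pass:
LF_E = 36; LS_E = 36−3 = 33
LF_D = LS_E = 33; LS_D = 33−14 = 19
LF_C = LS_E = 33; LS_C = 33−6 = 27
LF_B = LS_D = 19; LS_B = 19−14 = 5
LF_A = min(LS_B=5, LS_C=27) = 5; LS_A = 5−5 = 0
Slack_C = LS_C − ES_C = 27 − 5 = 22

22 weeks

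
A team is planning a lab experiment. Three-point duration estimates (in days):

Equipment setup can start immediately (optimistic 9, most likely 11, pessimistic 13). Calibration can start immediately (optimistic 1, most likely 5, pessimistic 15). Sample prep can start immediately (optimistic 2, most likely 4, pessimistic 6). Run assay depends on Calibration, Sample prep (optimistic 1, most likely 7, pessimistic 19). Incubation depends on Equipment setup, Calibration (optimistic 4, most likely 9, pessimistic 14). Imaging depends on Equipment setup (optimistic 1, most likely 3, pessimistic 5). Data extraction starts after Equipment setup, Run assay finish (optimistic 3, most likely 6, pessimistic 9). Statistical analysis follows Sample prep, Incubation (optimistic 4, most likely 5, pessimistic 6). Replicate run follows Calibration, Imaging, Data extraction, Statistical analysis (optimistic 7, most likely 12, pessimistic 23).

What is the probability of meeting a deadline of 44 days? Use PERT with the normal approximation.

0.968

te_Equipment setup = (9 + 4·11 + 13)/6 = 66/6 = 11; σ²_Equipment setup = ((13−9)/6)² = 0.444
te_Calibration = (1 + 4·5 + 15)/6 = 36/6 = 6; σ²_Calibration = ((15−1)/6)² = 5.444
te_Sample prep = (2 + 4·4 + 6)/6 = 24/6 = 4; σ²_Sample prep = ((6−2)/6)² = 0.444
te_Run assay = (1 + 4·7 + 19)/6 = 48/6 = 8; σ²_Run assay = ((19−1)/6)² = 9.000
te_Incubation = (4 + 4·9 + 14)/6 = 54/6 = 9; σ²_Incubation = ((14−4)/6)² = 2.778
te_Imaging = (1 + 4·3 + 5)/6 = 18/6 = 3; σ²_Imaging = ((5−1)/6)² = 0.444
te_Data extraction = (3 + 4·6 + 9)/6 = 36/6 = 6; σ²_Data extraction = ((9−3)/6)² = 1.000
te_Statistical analysis = (4 + 4·5 + 6)/6 = 30/6 = 5; σ²_Statistical analysis = ((6−4)/6)² = 0.111
te_Replicate run = (7 + 4·12 + 23)/6 = 78/6 = 13; σ²_Replicate run = ((23−7)/6)² = 7.111

Forward pass:
ES_Equipment setup = 0; EF_Equipment setup = 11
ES_Calibration = 0; EF_Calibration = 6
ES_Sample prep = 0; EF_Sample prep = 4
ES_Run assay = max(EF_Calibration=6, EF_Sample prep=4) = 6; EF_Run assay = 6+8 = 14
ES_Incubation = max(EF_Equipment setup=11, EF_Calibration=6) = 11; EF_Incubation = 11+9 = 20
ES_Imaging = 11; EF_Imaging = 11+3 = 14
ES_Data extraction = max(EF_Equipment setup=11, EF_Run assay=14) = 14; EF_Data extraction = 14+6 = 20
ES_Statistical analysis = max(EF_Sample prep=4, EF_Incubation=20) = 20; EF_Statistical analysis = 20+5 = 25
ES_Replicate run = max(EF_Calibration=6, EF_Imaging=14, EF_Data extraction=20, EF_Statistical analysis=25) = 25; EF_Replicate run = 25+13 = 38
Expected project duration μ = 38 days. Critical path: Equipment setup → Incubation → Statistical analysis → Replicate run.

Variance along critical path = 0.444 + 2.778 + 0.111 + 7.111 = 10.444; σ = √10.444 = 3.232 days.
Z = (44 − 38) / 3.232 = 1.857
P(T ≤ 44) = Φ(1.857) ≈ 0.968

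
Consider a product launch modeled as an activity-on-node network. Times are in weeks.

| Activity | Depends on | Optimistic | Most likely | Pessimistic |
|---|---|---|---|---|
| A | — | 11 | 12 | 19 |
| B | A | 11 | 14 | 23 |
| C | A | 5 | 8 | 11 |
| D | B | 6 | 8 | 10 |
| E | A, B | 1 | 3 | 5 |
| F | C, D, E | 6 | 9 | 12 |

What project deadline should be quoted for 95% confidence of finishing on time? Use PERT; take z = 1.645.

te_A = (11 + 4·12 + 19)/6 = 78/6 = 13; σ²_A = ((19−11)/6)² = 1.778
te_B = (11 + 4·14 + 23)/6 = 90/6 = 15; σ²_B = ((23−11)/6)² = 4.000
te_C = (5 + 4·8 + 11)/6 = 48/6 = 8; σ²_C = ((11−5)/6)² = 1.000
te_D = (6 + 4·8 + 10)/6 = 48/6 = 8; σ²_D = ((10−6)/6)² = 0.444
te_E = (1 + 4·3 + 5)/6 = 18/6 = 3; σ²_E = ((5−1)/6)² = 0.444
te_F = (6 + 4·9 + 12)/6 = 54/6 = 9; σ²_F = ((12−6)/6)² = 1.000

Forward pass:
ES_A = 0; EF_A = 13
ES_B = 13; EF_B = 13+15 = 28
ES_C = 13; EF_C = 13+8 = 21
ES_D = 28; EF_D = 28+8 = 36
ES_E = max(EF_A=13, EF_B=28) = 28; EF_E = 28+3 = 31
ES_F = max(EF_C=21, EF_D=36, EF_E=31) = 36; EF_F = 36+9 = 45
Expected project duration μ = 45 weeks. Critical path: A → B → D → F.

Variance along critical path = 1.778 + 4.000 + 0.444 + 1.000 = 7.222; σ = 2.687 weeks.
D = μ + z·σ = 45 + 1.645·2.687 = 49.4 weeks

49.4 weeks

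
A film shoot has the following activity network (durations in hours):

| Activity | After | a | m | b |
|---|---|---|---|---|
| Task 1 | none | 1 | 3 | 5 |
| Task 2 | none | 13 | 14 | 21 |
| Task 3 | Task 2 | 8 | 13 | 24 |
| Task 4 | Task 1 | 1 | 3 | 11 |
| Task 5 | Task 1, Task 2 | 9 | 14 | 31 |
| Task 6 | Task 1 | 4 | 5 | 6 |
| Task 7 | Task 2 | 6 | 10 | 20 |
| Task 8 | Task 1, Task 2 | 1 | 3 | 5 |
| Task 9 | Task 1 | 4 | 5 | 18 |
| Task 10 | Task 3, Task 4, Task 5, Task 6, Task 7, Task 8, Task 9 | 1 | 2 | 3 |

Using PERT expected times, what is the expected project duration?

33 hours

te_Task 1 = (1 + 4·3 + 5)/6 = 18/6 = 3
te_Task 2 = (13 + 4·14 + 21)/6 = 90/6 = 15
te_Task 3 = (8 + 4·13 + 24)/6 = 84/6 = 14
te_Task 4 = (1 + 4·3 + 11)/6 = 24/6 = 4
te_Task 5 = (9 + 4·14 + 31)/6 = 96/6 = 16
te_Task 6 = (4 + 4·5 + 6)/6 = 30/6 = 5
te_Task 7 = (6 + 4·10 + 20)/6 = 66/6 = 11
te_Task 8 = (1 + 4·3 + 5)/6 = 18/6 = 3
te_Task 9 = (4 + 4·5 + 18)/6 = 42/6 = 7
te_Task 10 = (1 + 4·2 + 3)/6 = 12/6 = 2

Forward pass:
ES_Task 1 = 0; EF_Task 1 = 3
ES_Task 2 = 0; EF_Task 2 = 15
ES_Task 3 = 15; EF_Task 3 = 15+14 = 29
ES_Task 4 = 3; EF_Task 4 = 3+4 = 7
ES_Task 5 = max(EF_Task 1=3, EF_Task 2=15) = 15; EF_Task 5 = 15+16 = 31
ES_Task 6 = 3; EF_Task 6 = 3+5 = 8
ES_Task 7 = 15; EF_Task 7 = 15+11 = 26
ES_Task 8 = max(EF_Task 1=3, EF_Task 2=15) = 15; EF_Task 8 = 15+3 = 18
ES_Task 9 = 3; EF_Task 9 = 3+7 = 10
ES_Task 10 = max(EF_Task 3=29, EF_Task 4=7, EF_Task 5=31, EF_Task 6=8, EF_Task 7=26, EF_Task 8=18, EF_Task 9=10) = 31; EF_Task 10 = 31+2 = 33
Expected project duration μ = 33 hours. Critical path: Task 2 → Task 5 → Task 10.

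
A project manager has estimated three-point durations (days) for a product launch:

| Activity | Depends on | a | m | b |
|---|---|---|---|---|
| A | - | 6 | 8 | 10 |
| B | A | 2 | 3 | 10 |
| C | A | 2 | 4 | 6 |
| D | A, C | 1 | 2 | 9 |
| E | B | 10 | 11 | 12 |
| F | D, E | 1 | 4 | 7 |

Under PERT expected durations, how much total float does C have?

8 days

te_A = (6 + 4·8 + 10)/6 = 48/6 = 8
te_B = (2 + 4·3 + 10)/6 = 24/6 = 4
te_C = (2 + 4·4 + 6)/6 = 24/6 = 4
te_D = (1 + 4·2 + 9)/6 = 18/6 = 3
te_E = (10 + 4·11 + 12)/6 = 66/6 = 11
te_F = (1 + 4·4 + 7)/6 = 24/6 = 4

Forward pass:
ES_A = 0; EF_A = 8
ES_B = 8; EF_B = 8+4 = 12
ES_C = 8; EF_C = 8+4 = 12
ES_D = max(EF_A=8, EF_C=12) = 12; EF_D = 12+3 = 15
ES_E = 12; EF_E = 12+11 = 23
ES_F = max(EF_D=15, EF_E=23) = 23; EF_F = 23+4 = 27
Expected project duration μ = 27 days. Critical path: A → B → E → F.

Backward pass:
LF_F = 27; LS_F = 27−4 = 23
LF_E = LS_F = 23; LS_E = 23−11 = 12
LF_D = LS_F = 23; LS_D = 23−3 = 20
LF_C = LS_D = 20; LS_C = 20−4 = 16
LF_B = LS_E = 12; LS_B = 12−4 = 8
LF_A = min(LS_B=8, LS_C=16, LS_D=20) = 8; LS_A = 8−8 = 0
Slack_C = LS_C − ES_C = 16 − 8 = 8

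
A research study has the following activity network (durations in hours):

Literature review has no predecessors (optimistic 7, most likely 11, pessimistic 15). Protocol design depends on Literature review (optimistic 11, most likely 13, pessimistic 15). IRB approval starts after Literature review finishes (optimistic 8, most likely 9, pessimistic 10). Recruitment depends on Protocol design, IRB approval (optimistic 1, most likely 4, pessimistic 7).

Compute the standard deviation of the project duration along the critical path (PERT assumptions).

te_Literature review = (7 + 4·11 + 15)/6 = 66/6 = 11; σ²_Literature review = ((15−7)/6)² = 1.778
te_Protocol design = (11 + 4·13 + 15)/6 = 78/6 = 13; σ²_Protocol design = ((15−11)/6)² = 0.444
te_IRB approval = (8 + 4·9 + 10)/6 = 54/6 = 9; σ²_IRB approval = ((10−8)/6)² = 0.111
te_Recruitment = (1 + 4·4 + 7)/6 = 24/6 = 4; σ²_Recruitment = ((7−1)/6)² = 1.000

Forward pass:
ES_Literature review = 0; EF_Literature review = 11
ES_Protocol design = 11; EF_Protocol design = 11+13 = 24
ES_IRB approval = 11; EF_IRB approval = 11+9 = 20
ES_Recruitment = max(EF_Protocol design=24, EF_IRB approval=20) = 24; EF_Recruitment = 24+4 = 28
Expected project duration μ = 28 hours. Critical path: Literature review → Protocol design → Recruitment.

Variance along critical path = 1.778 + 0.444 + 1.000 = 3.222
σ = √3.222 = 1.795 hours

1.80 hours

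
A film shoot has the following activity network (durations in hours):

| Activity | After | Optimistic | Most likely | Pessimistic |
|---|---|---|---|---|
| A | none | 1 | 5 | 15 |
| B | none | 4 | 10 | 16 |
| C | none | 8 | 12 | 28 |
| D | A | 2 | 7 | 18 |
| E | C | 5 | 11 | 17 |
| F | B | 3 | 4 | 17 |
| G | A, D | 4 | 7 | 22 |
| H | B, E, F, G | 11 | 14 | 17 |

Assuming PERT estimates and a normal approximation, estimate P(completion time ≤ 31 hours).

te_A = (1 + 4·5 + 15)/6 = 36/6 = 6; σ²_A = ((15−1)/6)² = 5.444
te_B = (4 + 4·10 + 16)/6 = 60/6 = 10; σ²_B = ((16−4)/6)² = 4.000
te_C = (8 + 4·12 + 28)/6 = 84/6 = 14; σ²_C = ((28−8)/6)² = 11.111
te_D = (2 + 4·7 + 18)/6 = 48/6 = 8; σ²_D = ((18−2)/6)² = 7.111
te_E = (5 + 4·11 + 17)/6 = 66/6 = 11; σ²_E = ((17−5)/6)² = 4.000
te_F = (3 + 4·4 + 17)/6 = 36/6 = 6; σ²_F = ((17−3)/6)² = 5.444
te_G = (4 + 4·7 + 22)/6 = 54/6 = 9; σ²_G = ((22−4)/6)² = 9.000
te_H = (11 + 4·14 + 17)/6 = 84/6 = 14; σ²_H = ((17−11)/6)² = 1.000

Forward pass:
ES_A = 0; EF_A = 6
ES_B = 0; EF_B = 10
ES_C = 0; EF_C = 14
ES_D = 6; EF_D = 6+8 = 14
ES_E = 14; EF_E = 14+11 = 25
ES_F = 10; EF_F = 10+6 = 16
ES_G = max(EF_A=6, EF_D=14) = 14; EF_G = 14+9 = 23
ES_H = max(EF_B=10, EF_E=25, EF_F=16, EF_G=23) = 25; EF_H = 25+14 = 39
Expected project duration μ = 39 hours. Critical path: C → E → H.

Variance along critical path = 11.111 + 4.000 + 1.000 = 16.111; σ = √16.111 = 4.014 hours.
Z = (31 − 39) / 4.014 = -1.993
P(T ≤ 31) = Φ(-1.993) ≈ 0.023

0.023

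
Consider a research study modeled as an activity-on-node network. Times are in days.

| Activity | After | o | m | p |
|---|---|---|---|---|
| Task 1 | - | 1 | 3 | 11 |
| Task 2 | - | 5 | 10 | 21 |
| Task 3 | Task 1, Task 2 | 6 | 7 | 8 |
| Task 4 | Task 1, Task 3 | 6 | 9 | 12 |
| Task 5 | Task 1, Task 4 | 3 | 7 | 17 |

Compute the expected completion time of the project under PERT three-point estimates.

35 days

te_Task 1 = (1 + 4·3 + 11)/6 = 24/6 = 4
te_Task 2 = (5 + 4·10 + 21)/6 = 66/6 = 11
te_Task 3 = (6 + 4·7 + 8)/6 = 42/6 = 7
te_Task 4 = (6 + 4·9 + 12)/6 = 54/6 = 9
te_Task 5 = (3 + 4·7 + 17)/6 = 48/6 = 8

Forward pass:
ES_Task 1 = 0; EF_Task 1 = 4
ES_Task 2 = 0; EF_Task 2 = 11
ES_Task 3 = max(EF_Task 1=4, EF_Task 2=11) = 11; EF_Task 3 = 11+7 = 18
ES_Task 4 = max(EF_Task 1=4, EF_Task 3=18) = 18; EF_Task 4 = 18+9 = 27
ES_Task 5 = max(EF_Task 1=4, EF_Task 4=27) = 27; EF_Task 5 = 27+8 = 35
Expected project duration μ = 35 days. Critical path: Task 2 → Task 3 → Task 4 → Task 5.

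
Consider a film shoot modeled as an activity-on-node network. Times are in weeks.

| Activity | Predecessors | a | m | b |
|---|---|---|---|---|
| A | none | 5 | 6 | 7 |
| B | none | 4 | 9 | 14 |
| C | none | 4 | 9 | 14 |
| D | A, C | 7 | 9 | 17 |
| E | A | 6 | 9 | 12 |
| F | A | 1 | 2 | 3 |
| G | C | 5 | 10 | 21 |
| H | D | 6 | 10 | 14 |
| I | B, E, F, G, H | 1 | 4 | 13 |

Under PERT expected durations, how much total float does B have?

20 weeks

te_A = (5 + 4·6 + 7)/6 = 36/6 = 6
te_B = (4 + 4·9 + 14)/6 = 54/6 = 9
te_C = (4 + 4·9 + 14)/6 = 54/6 = 9
te_D = (7 + 4·9 + 17)/6 = 60/6 = 10
te_E = (6 + 4·9 + 12)/6 = 54/6 = 9
te_F = (1 + 4·2 + 3)/6 = 12/6 = 2
te_G = (5 + 4·10 + 21)/6 = 66/6 = 11
te_H = (6 + 4·10 + 14)/6 = 60/6 = 10
te_I = (1 + 4·4 + 13)/6 = 30/6 = 5

Forward pass:
ES_A = 0; EF_A = 6
ES_B = 0; EF_B = 9
ES_C = 0; EF_C = 9
ES_D = max(EF_A=6, EF_C=9) = 9; EF_D = 9+10 = 19
ES_E = 6; EF_E = 6+9 = 15
ES_F = 6; EF_F = 6+2 = 8
ES_G = 9; EF_G = 9+11 = 20
ES_H = 19; EF_H = 19+10 = 29
ES_I = max(EF_B=9, EF_E=15, EF_F=8, EF_G=20, EF_H=29) = 29; EF_I = 29+5 = 34
Expected project duration μ = 34 weeks. Critical path: C → D → H → I.

Backward pass:
LF_I = 34; LS_I = 34−5 = 29
LF_H = LS_I = 29; LS_H = 29−10 = 19
LF_G = LS_I = 29; LS_G = 29−11 = 18
LF_F = LS_I = 29; LS_F = 29−2 = 27
LF_E = LS_I = 29; LS_E = 29−9 = 20
LF_D = LS_H = 19; LS_D = 19−10 = 9
LF_C = min(LS_D=9, LS_G=18) = 9; LS_C = 9−9 = 0
LF_B = LS_I = 29; LS_B = 29−9 = 20
LF_A = min(LS_D=9, LS_E=20, LS_F=27) = 9; LS_A = 9−6 = 3
Slack_B = LS_B − ES_B = 20 − 0 = 20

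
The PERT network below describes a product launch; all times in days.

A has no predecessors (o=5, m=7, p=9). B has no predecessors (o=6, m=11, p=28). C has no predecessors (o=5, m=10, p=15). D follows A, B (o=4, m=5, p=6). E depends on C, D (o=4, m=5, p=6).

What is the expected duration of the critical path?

23 days

te_A = (5 + 4·7 + 9)/6 = 42/6 = 7
te_B = (6 + 4·11 + 28)/6 = 78/6 = 13
te_C = (5 + 4·10 + 15)/6 = 60/6 = 10
te_D = (4 + 4·5 + 6)/6 = 30/6 = 5
te_E = (4 + 4·5 + 6)/6 = 30/6 = 5

Forward pass:
ES_A = 0; EF_A = 7
ES_B = 0; EF_B = 13
ES_C = 0; EF_C = 10
ES_D = max(EF_A=7, EF_B=13) = 13; EF_D = 13+5 = 18
ES_E = max(EF_C=10, EF_D=18) = 18; EF_E = 18+5 = 23
Expected project duration μ = 23 days. Critical path: B → D → E.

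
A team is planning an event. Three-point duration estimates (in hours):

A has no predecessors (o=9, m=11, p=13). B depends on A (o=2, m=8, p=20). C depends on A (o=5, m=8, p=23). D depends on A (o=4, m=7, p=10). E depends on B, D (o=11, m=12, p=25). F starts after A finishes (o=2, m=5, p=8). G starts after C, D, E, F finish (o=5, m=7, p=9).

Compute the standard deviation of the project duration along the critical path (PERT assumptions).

te_A = (9 + 4·11 + 13)/6 = 66/6 = 11; σ²_A = ((13−9)/6)² = 0.444
te_B = (2 + 4·8 + 20)/6 = 54/6 = 9; σ²_B = ((20−2)/6)² = 9.000
te_C = (5 + 4·8 + 23)/6 = 60/6 = 10; σ²_C = ((23−5)/6)² = 9.000
te_D = (4 + 4·7 + 10)/6 = 42/6 = 7; σ²_D = ((10−4)/6)² = 1.000
te_E = (11 + 4·12 + 25)/6 = 84/6 = 14; σ²_E = ((25−11)/6)² = 5.444
te_F = (2 + 4·5 + 8)/6 = 30/6 = 5; σ²_F = ((8−2)/6)² = 1.000
te_G = (5 + 4·7 + 9)/6 = 42/6 = 7; σ²_G = ((9−5)/6)² = 0.444

Forward pass:
ES_A = 0; EF_A = 11
ES_B = 11; EF_B = 11+9 = 20
ES_C = 11; EF_C = 11+10 = 21
ES_D = 11; EF_D = 11+7 = 18
ES_E = max(EF_B=20, EF_D=18) = 20; EF_E = 20+14 = 34
ES_F = 11; EF_F = 11+5 = 16
ES_G = max(EF_C=21, EF_D=18, EF_E=34, EF_F=16) = 34; EF_G = 34+7 = 41
Expected project duration μ = 41 hours. Critical path: A → B → E → G.

Variance along critical path = 0.444 + 9.000 + 5.444 + 0.444 = 15.333
σ = √15.333 = 3.916 hours

3.92 hours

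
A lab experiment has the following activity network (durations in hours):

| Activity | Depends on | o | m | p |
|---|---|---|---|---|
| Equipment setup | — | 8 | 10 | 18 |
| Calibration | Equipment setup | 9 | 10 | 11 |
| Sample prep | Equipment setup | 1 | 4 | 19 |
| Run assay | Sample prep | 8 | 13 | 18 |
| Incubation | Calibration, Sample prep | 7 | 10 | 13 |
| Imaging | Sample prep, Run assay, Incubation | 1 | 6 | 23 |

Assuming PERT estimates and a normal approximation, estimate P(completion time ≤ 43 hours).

te_Equipment setup = (8 + 4·10 + 18)/6 = 66/6 = 11; σ²_Equipment setup = ((18−8)/6)² = 2.778
te_Calibration = (9 + 4·10 + 11)/6 = 60/6 = 10; σ²_Calibration = ((11−9)/6)² = 0.111
te_Sample prep = (1 + 4·4 + 19)/6 = 36/6 = 6; σ²_Sample prep = ((19−1)/6)² = 9.000
te_Run assay = (8 + 4·13 + 18)/6 = 78/6 = 13; σ²_Run assay = ((18−8)/6)² = 2.778
te_Incubation = (7 + 4·10 + 13)/6 = 60/6 = 10; σ²_Incubation = ((13−7)/6)² = 1.000
te_Imaging = (1 + 4·6 + 23)/6 = 48/6 = 8; σ²_Imaging = ((23−1)/6)² = 13.444

Forward pass:
ES_Equipment setup = 0; EF_Equipment setup = 11
ES_Calibration = 11; EF_Calibration = 11+10 = 21
ES_Sample prep = 11; EF_Sample prep = 11+6 = 17
ES_Run assay = 17; EF_Run assay = 17+13 = 30
ES_Incubation = max(EF_Calibration=21, EF_Sample prep=17) = 21; EF_Incubation = 21+10 = 31
ES_Imaging = max(EF_Sample prep=17, EF_Run assay=30, EF_Incubation=31) = 31; EF_Imaging = 31+8 = 39
Expected project duration μ = 39 hours. Critical path: Equipment setup → Calibration → Incubation → Imaging.

Variance along critical path = 2.778 + 0.111 + 1.000 + 13.444 = 17.333; σ = √17.333 = 4.163 hours.
Z = (43 − 39) / 4.163 = 0.961
P(T ≤ 43) = Φ(0.961) ≈ 0.832

0.832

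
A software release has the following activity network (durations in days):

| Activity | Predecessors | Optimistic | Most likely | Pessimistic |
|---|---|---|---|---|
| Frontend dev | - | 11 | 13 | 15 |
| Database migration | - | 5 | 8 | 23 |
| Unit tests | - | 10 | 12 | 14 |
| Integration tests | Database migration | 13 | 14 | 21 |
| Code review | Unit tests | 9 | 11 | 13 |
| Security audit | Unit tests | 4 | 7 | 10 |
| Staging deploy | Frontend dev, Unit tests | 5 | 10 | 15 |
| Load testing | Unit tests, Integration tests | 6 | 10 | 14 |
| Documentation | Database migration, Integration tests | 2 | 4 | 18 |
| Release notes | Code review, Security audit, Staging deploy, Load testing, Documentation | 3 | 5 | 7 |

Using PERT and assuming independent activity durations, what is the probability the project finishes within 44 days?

te_Frontend dev = (11 + 4·13 + 15)/6 = 78/6 = 13; σ²_Frontend dev = ((15−11)/6)² = 0.444
te_Database migration = (5 + 4·8 + 23)/6 = 60/6 = 10; σ²_Database migration = ((23−5)/6)² = 9.000
te_Unit tests = (10 + 4·12 + 14)/6 = 72/6 = 12; σ²_Unit tests = ((14−10)/6)² = 0.444
te_Integration tests = (13 + 4·14 + 21)/6 = 90/6 = 15; σ²_Integration tests = ((21−13)/6)² = 1.778
te_Code review = (9 + 4·11 + 13)/6 = 66/6 = 11; σ²_Code review = ((13−9)/6)² = 0.444
te_Security audit = (4 + 4·7 + 10)/6 = 42/6 = 7; σ²_Security audit = ((10−4)/6)² = 1.000
te_Staging deploy = (5 + 4·10 + 15)/6 = 60/6 = 10; σ²_Staging deploy = ((15−5)/6)² = 2.778
te_Load testing = (6 + 4·10 + 14)/6 = 60/6 = 10; σ²_Load testing = ((14−6)/6)² = 1.778
te_Documentation = (2 + 4·4 + 18)/6 = 36/6 = 6; σ²_Documentation = ((18−2)/6)² = 7.111
te_Release notes = (3 + 4·5 + 7)/6 = 30/6 = 5; σ²_Release notes = ((7−3)/6)² = 0.444

Forward pass:
ES_Frontend dev = 0; EF_Frontend dev = 13
ES_Database migration = 0; EF_Database migration = 10
ES_Unit tests = 0; EF_Unit tests = 12
ES_Integration tests = 10; EF_Integration tests = 10+15 = 25
ES_Code review = 12; EF_Code review = 12+11 = 23
ES_Security audit = 12; EF_Security audit = 12+7 = 19
ES_Staging deploy = max(EF_Frontend dev=13, EF_Unit tests=12) = 13; EF_Staging deploy = 13+10 = 23
ES_Load testing = max(EF_Unit tests=12, EF_Integration tests=25) = 25; EF_Load testing = 25+10 = 35
ES_Documentation = max(EF_Database migration=10, EF_Integration tests=25) = 25; EF_Documentation = 25+6 = 31
ES_Release notes = max(EF_Code review=23, EF_Security audit=19, EF_Staging deploy=23, EF_Load testing=35, EF_Documentation=31) = 35; EF_Release notes = 35+5 = 40
Expected project duration μ = 40 days. Critical path: Database migration → Integration tests → Load testing → Release notes.

Variance along critical path = 9.000 + 1.778 + 1.778 + 0.444 = 13.000; σ = √13.000 = 3.606 days.
Z = (44 − 40) / 3.606 = 1.109
P(T ≤ 44) = Φ(1.109) ≈ 0.866

0.866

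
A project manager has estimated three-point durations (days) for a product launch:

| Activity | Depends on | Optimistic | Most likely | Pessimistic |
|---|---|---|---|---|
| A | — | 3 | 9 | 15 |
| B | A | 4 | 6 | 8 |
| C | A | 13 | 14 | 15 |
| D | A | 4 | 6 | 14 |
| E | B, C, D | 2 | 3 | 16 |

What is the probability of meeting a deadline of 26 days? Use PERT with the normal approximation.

0.259

te_A = (3 + 4·9 + 15)/6 = 54/6 = 9; σ²_A = ((15−3)/6)² = 4.000
te_B = (4 + 4·6 + 8)/6 = 36/6 = 6; σ²_B = ((8−4)/6)² = 0.444
te_C = (13 + 4·14 + 15)/6 = 84/6 = 14; σ²_C = ((15−13)/6)² = 0.111
te_D = (4 + 4·6 + 14)/6 = 42/6 = 7; σ²_D = ((14−4)/6)² = 2.778
te_E = (2 + 4·3 + 16)/6 = 30/6 = 5; σ²_E = ((16−2)/6)² = 5.444

Forward pass:
ES_A = 0; EF_A = 9
ES_B = 9; EF_B = 9+6 = 15
ES_C = 9; EF_C = 9+14 = 23
ES_D = 9; EF_D = 9+7 = 16
ES_E = max(EF_B=15, EF_C=23, EF_D=16) = 23; EF_E = 23+5 = 28
Expected project duration μ = 28 days. Critical path: A → C → E.

Variance along critical path = 4.000 + 0.111 + 5.444 = 9.556; σ = √9.556 = 3.091 days.
Z = (26 − 28) / 3.091 = -0.647
P(T ≤ 26) = Φ(-0.647) ≈ 0.259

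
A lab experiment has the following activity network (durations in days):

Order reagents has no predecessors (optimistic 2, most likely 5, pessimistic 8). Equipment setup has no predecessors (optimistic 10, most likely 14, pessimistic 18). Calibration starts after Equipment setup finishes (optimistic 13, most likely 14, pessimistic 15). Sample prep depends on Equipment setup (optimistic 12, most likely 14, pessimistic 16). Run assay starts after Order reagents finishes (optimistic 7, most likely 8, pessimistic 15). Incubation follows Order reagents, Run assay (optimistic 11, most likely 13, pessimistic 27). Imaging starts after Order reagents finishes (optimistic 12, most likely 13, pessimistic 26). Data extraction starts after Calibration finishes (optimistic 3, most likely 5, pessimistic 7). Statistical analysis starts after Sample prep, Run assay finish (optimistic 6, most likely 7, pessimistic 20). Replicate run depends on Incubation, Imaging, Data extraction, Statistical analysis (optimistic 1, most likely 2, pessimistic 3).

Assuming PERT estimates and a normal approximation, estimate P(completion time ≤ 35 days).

0.076

te_Order reagents = (2 + 4·5 + 8)/6 = 30/6 = 5; σ²_Order reagents = ((8−2)/6)² = 1.000
te_Equipment setup = (10 + 4·14 + 18)/6 = 84/6 = 14; σ²_Equipment setup = ((18−10)/6)² = 1.778
te_Calibration = (13 + 4·14 + 15)/6 = 84/6 = 14; σ²_Calibration = ((15−13)/6)² = 0.111
te_Sample prep = (12 + 4·14 + 16)/6 = 84/6 = 14; σ²_Sample prep = ((16−12)/6)² = 0.444
te_Run assay = (7 + 4·8 + 15)/6 = 54/6 = 9; σ²_Run assay = ((15−7)/6)² = 1.778
te_Incubation = (11 + 4·13 + 27)/6 = 90/6 = 15; σ²_Incubation = ((27−11)/6)² = 7.111
te_Imaging = (12 + 4·13 + 26)/6 = 90/6 = 15; σ²_Imaging = ((26−12)/6)² = 5.444
te_Data extraction = (3 + 4·5 + 7)/6 = 30/6 = 5; σ²_Data extraction = ((7−3)/6)² = 0.444
te_Statistical analysis = (6 + 4·7 + 20)/6 = 54/6 = 9; σ²_Statistical analysis = ((20−6)/6)² = 5.444
te_Replicate run = (1 + 4·2 + 3)/6 = 12/6 = 2; σ²_Replicate run = ((3−1)/6)² = 0.111

Forward pass:
ES_Order reagents = 0; EF_Order reagents = 5
ES_Equipment setup = 0; EF_Equipment setup = 14
ES_Calibration = 14; EF_Calibration = 14+14 = 28
ES_Sample prep = 14; EF_Sample prep = 14+14 = 28
ES_Run assay = 5; EF_Run assay = 5+9 = 14
ES_Incubation = max(EF_Order reagents=5, EF_Run assay=14) = 14; EF_Incubation = 14+15 = 29
ES_Imaging = 5; EF_Imaging = 5+15 = 20
ES_Data extraction = 28; EF_Data extraction = 28+5 = 33
ES_Statistical analysis = max(EF_Sample prep=28, EF_Run assay=14) = 28; EF_Statistical analysis = 28+9 = 37
ES_Replicate run = max(EF_Incubation=29, EF_Imaging=20, EF_Data extraction=33, EF_Statistical analysis=37) = 37; EF_Replicate run = 37+2 = 39
Expected project duration μ = 39 days. Critical path: Equipment setup → Sample prep → Statistical analysis → Replicate run.

Variance along critical path = 1.778 + 0.444 + 5.444 + 0.111 = 7.778; σ = √7.778 = 2.789 days.
Z = (35 − 39) / 2.789 = -1.434
P(T ≤ 35) = Φ(-1.434) ≈ 0.076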